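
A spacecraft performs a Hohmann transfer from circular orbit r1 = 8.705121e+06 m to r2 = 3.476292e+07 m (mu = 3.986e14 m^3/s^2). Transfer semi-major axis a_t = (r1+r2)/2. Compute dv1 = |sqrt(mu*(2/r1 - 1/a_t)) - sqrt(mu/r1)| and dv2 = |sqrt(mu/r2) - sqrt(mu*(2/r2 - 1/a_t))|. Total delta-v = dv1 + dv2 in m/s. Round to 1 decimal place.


Step 1: Transfer semi-major axis a_t = (8.705121e+06 + 3.476292e+07) / 2 = 2.173402e+07 m
Step 2: v1 (circular at r1) = sqrt(mu/r1) = 6766.77 m/s
Step 3: v_t1 = sqrt(mu*(2/r1 - 1/a_t)) = 8557.94 m/s
Step 4: dv1 = |8557.94 - 6766.77| = 1791.17 m/s
Step 5: v2 (circular at r2) = 3386.18 m/s, v_t2 = 2143.03 m/s
Step 6: dv2 = |3386.18 - 2143.03| = 1243.16 m/s
Step 7: Total delta-v = 1791.17 + 1243.16 = 3034.3 m/s

3034.3


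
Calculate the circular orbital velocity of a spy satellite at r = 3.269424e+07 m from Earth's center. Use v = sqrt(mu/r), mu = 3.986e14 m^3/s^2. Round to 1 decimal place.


Step 1: mu / r = 3.986e14 / 3.269424e+07 = 12191749.9841
Step 2: v = sqrt(12191749.9841) = 3491.7 m/s

3491.7


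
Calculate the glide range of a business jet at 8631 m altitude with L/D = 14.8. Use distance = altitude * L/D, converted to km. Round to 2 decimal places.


Step 1: Glide distance = altitude * L/D = 8631 * 14.8 = 127738.8 m
Step 2: Convert to km: 127738.8 / 1000 = 127.74 km

127.74


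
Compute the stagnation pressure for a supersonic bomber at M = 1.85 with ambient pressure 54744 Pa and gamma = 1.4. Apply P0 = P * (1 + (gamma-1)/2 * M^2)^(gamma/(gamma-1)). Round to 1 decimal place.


Step 1: (gamma-1)/2 * M^2 = 0.2 * 3.4225 = 0.6845
Step 2: 1 + 0.6845 = 1.6845
Step 3: Exponent gamma/(gamma-1) = 3.5
Step 4: P0 = 54744 * 1.6845^3.5 = 339613.6 Pa

339613.6


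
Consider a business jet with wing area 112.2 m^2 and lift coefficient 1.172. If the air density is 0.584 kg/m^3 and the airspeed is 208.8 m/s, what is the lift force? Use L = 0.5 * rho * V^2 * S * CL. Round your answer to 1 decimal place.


Step 1: Calculate dynamic pressure q = 0.5 * 0.584 * 208.8^2 = 0.5 * 0.584 * 43597.44 = 12730.4525 Pa
Step 2: Multiply by wing area and lift coefficient: L = 12730.4525 * 112.2 * 1.172
Step 3: L = 1428356.7683 * 1.172 = 1674034.1 N

1674034.1


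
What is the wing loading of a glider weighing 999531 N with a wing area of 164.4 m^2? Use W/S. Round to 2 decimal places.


Step 1: Wing loading = W / S = 999531 / 164.4
Step 2: Wing loading = 6079.87 N/m^2

6079.87


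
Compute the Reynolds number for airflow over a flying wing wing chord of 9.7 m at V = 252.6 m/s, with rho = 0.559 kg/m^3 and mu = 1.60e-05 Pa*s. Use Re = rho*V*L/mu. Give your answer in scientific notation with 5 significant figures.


Step 1: Numerator = rho * V * L = 0.559 * 252.6 * 9.7 = 1369.67298
Step 2: Re = 1369.67298 / 1.60e-05
Step 3: Re = 8.5605e+07

8.5605e+07


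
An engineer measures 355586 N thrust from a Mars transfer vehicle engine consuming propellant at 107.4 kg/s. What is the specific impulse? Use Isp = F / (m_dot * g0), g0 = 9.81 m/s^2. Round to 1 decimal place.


Step 1: m_dot * g0 = 107.4 * 9.81 = 1053.59
Step 2: Isp = 355586 / 1053.59 = 337.5 s

337.5


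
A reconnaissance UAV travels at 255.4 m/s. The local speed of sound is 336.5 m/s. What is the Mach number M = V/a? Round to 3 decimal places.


Step 1: M = V / a = 255.4 / 336.5
Step 2: M = 0.759

0.759


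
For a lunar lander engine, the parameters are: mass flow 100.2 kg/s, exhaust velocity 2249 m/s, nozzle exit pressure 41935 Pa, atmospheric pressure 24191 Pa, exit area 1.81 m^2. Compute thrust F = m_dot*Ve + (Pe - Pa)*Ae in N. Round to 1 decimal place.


Step 1: Momentum thrust = m_dot * Ve = 100.2 * 2249 = 225349.8 N
Step 2: Pressure thrust = (Pe - Pa) * Ae = (41935 - 24191) * 1.81 = 32116.64 N
Step 3: Total thrust F = 225349.8 + 32116.64 = 257466.4 N

257466.4


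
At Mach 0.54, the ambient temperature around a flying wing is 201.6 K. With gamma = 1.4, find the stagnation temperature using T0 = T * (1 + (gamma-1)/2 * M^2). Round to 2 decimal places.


Step 1: (gamma-1)/2 = 0.2
Step 2: M^2 = 0.2916
Step 3: 1 + 0.2 * 0.2916 = 1.05832
Step 4: T0 = 201.6 * 1.05832 = 213.36 K

213.36


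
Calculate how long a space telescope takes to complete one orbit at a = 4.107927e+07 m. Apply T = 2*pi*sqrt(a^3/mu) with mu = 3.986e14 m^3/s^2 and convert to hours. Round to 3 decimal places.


Step 1: a^3 / mu = 6.932153e+22 / 3.986e14 = 1.739125e+08
Step 2: sqrt(1.739125e+08) = 13187.5898 s
Step 3: T = 2*pi * 13187.5898 = 82860.07 s
Step 4: T in hours = 82860.07 / 3600 = 23.017 hours

23.017


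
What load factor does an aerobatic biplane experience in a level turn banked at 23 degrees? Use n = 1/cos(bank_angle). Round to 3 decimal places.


Step 1: Convert 23 degrees to radians = 0.401426
Step 2: cos(23 deg) = 0.920505
Step 3: n = 1 / 0.920505 = 1.086

1.086


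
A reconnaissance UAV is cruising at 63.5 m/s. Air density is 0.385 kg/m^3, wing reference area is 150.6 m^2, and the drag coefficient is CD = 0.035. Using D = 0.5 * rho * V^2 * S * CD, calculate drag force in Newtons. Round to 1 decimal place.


Step 1: Dynamic pressure q = 0.5 * 0.385 * 63.5^2 = 776.2081 Pa
Step 2: Drag D = q * S * CD = 776.2081 * 150.6 * 0.035
Step 3: D = 4091.4 N

4091.4


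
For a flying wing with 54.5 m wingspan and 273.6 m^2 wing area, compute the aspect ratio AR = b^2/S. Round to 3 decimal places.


Step 1: b^2 = 54.5^2 = 2970.25
Step 2: AR = 2970.25 / 273.6 = 10.856

10.856


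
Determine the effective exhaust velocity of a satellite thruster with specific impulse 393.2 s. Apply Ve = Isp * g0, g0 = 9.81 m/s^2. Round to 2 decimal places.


Step 1: Ve = Isp * g0 = 393.2 * 9.81
Step 2: Ve = 3857.29 m/s

3857.29


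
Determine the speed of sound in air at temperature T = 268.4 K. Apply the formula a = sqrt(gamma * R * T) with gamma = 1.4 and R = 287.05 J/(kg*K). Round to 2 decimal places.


Step 1: gamma * R * T = 1.4 * 287.05 * 268.4 = 107861.908
Step 2: a = sqrt(107861.908) = 328.42 m/s

328.42


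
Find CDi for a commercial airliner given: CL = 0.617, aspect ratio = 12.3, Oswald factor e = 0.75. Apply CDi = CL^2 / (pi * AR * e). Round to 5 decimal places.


Step 1: CL^2 = 0.617^2 = 0.380689
Step 2: pi * AR * e = 3.14159 * 12.3 * 0.75 = 28.981192
Step 3: CDi = 0.380689 / 28.981192 = 0.01314

0.01314


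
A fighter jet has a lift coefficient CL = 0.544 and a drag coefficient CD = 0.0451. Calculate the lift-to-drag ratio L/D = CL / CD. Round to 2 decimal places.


Step 1: L/D = CL / CD = 0.544 / 0.0451
Step 2: L/D = 12.06

12.06


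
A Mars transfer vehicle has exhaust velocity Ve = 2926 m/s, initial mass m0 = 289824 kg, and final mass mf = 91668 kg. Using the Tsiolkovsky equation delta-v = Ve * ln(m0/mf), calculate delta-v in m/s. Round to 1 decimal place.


Step 1: Mass ratio m0/mf = 289824 / 91668 = 3.16167
Step 2: ln(3.16167) = 1.1511
Step 3: delta-v = 2926 * 1.1511 = 3368.1 m/s

3368.1


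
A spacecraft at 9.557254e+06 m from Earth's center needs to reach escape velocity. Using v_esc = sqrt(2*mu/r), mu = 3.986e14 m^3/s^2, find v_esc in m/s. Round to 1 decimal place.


Step 1: 2*mu/r = 2 * 3.986e14 / 9.557254e+06 = 83413080.7866
Step 2: v_esc = sqrt(83413080.7866) = 9133.1 m/s

9133.1


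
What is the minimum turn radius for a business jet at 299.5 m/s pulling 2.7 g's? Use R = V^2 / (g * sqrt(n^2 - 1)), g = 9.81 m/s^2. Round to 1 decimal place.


Step 1: V^2 = 299.5^2 = 89700.25
Step 2: n^2 - 1 = 2.7^2 - 1 = 6.29
Step 3: sqrt(6.29) = 2.507987
Step 4: R = 89700.25 / (9.81 * 2.507987) = 3645.9 m

3645.9


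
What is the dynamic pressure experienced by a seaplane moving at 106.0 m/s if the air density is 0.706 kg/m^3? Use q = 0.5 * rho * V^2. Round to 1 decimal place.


Step 1: V^2 = 106.0^2 = 11236.0
Step 2: q = 0.5 * 0.706 * 11236.0
Step 3: q = 3966.3 Pa

3966.3


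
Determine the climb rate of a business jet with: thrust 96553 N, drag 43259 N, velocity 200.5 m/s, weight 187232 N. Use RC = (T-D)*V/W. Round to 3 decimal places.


Step 1: Excess thrust = T - D = 96553 - 43259 = 53294 N
Step 2: Excess power = 53294 * 200.5 = 10685447.0 W
Step 3: RC = 10685447.0 / 187232 = 57.071 m/s

57.071


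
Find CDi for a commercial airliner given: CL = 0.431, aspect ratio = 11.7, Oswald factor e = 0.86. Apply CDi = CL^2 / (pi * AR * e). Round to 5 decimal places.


Step 1: CL^2 = 0.431^2 = 0.185761
Step 2: pi * AR * e = 3.14159 * 11.7 * 0.86 = 31.610705
Step 3: CDi = 0.185761 / 31.610705 = 0.00588

0.00588


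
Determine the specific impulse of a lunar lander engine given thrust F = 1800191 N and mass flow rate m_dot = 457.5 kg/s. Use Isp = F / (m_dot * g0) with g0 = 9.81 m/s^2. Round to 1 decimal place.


Step 1: m_dot * g0 = 457.5 * 9.81 = 4488.07
Step 2: Isp = 1800191 / 4488.07 = 401.1 s

401.1


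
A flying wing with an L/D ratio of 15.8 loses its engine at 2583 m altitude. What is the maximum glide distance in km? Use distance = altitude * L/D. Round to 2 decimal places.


Step 1: Glide distance = altitude * L/D = 2583 * 15.8 = 40811.4 m
Step 2: Convert to km: 40811.4 / 1000 = 40.81 km

40.81


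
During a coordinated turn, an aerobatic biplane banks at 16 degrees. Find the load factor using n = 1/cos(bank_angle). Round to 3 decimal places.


Step 1: Convert 16 degrees to radians = 0.279253
Step 2: cos(16 deg) = 0.961262
Step 3: n = 1 / 0.961262 = 1.040

1.040


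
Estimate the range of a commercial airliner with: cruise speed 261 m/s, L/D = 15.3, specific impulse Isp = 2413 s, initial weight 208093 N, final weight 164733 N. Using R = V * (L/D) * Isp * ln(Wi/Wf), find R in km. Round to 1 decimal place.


Step 1: Coefficient = V * (L/D) * Isp = 261 * 15.3 * 2413 = 9635832.9 m
Step 2: Wi/Wf = 208093 / 164733 = 1.263214
Step 3: ln(1.263214) = 0.233659
Step 4: R = 9635832.9 * 0.233659 = 2251500.2 m = 2251.5 km

2251.5


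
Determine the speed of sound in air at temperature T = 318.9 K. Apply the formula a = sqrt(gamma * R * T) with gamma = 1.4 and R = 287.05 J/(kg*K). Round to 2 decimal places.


Step 1: gamma * R * T = 1.4 * 287.05 * 318.9 = 128156.343
Step 2: a = sqrt(128156.343) = 357.99 m/s

357.99


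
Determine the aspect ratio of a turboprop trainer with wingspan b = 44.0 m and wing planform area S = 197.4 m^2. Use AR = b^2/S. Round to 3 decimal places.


Step 1: b^2 = 44.0^2 = 1936.0
Step 2: AR = 1936.0 / 197.4 = 9.807

9.807


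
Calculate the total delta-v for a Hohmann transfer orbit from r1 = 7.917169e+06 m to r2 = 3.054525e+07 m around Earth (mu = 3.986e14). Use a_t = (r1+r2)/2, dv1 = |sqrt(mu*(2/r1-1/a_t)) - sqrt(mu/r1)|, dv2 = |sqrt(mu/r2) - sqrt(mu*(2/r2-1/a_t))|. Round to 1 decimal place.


Step 1: Transfer semi-major axis a_t = (7.917169e+06 + 3.054525e+07) / 2 = 1.923121e+07 m
Step 2: v1 (circular at r1) = sqrt(mu/r1) = 7095.51 m/s
Step 3: v_t1 = sqrt(mu*(2/r1 - 1/a_t)) = 8942.36 m/s
Step 4: dv1 = |8942.36 - 7095.51| = 1846.85 m/s
Step 5: v2 (circular at r2) = 3612.41 m/s, v_t2 = 2317.81 m/s
Step 6: dv2 = |3612.41 - 2317.81| = 1294.59 m/s
Step 7: Total delta-v = 1846.85 + 1294.59 = 3141.4 m/s

3141.4


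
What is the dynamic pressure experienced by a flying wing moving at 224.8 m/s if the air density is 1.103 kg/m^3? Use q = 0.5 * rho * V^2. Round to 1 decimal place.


Step 1: V^2 = 224.8^2 = 50535.04
Step 2: q = 0.5 * 1.103 * 50535.04
Step 3: q = 27870.1 Pa

27870.1


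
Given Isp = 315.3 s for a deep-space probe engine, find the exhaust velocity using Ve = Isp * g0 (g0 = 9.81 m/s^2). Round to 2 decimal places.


Step 1: Ve = Isp * g0 = 315.3 * 9.81
Step 2: Ve = 3093.09 m/s

3093.09


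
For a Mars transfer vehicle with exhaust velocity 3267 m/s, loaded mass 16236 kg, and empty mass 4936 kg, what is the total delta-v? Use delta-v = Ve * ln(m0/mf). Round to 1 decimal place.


Step 1: Mass ratio m0/mf = 16236 / 4936 = 3.289303
Step 2: ln(3.289303) = 1.190676
Step 3: delta-v = 3267 * 1.190676 = 3889.9 m/s

3889.9


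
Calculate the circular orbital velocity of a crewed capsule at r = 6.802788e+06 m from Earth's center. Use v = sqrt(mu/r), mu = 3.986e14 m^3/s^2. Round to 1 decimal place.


Step 1: mu / r = 3.986e14 / 6.802788e+06 = 58593623.6731
Step 2: v = sqrt(58593623.6731) = 7654.6 m/s

7654.6


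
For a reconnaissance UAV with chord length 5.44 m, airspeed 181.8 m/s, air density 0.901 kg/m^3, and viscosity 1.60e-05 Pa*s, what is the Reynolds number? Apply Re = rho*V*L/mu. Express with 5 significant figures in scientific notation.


Step 1: Numerator = rho * V * L = 0.901 * 181.8 * 5.44 = 891.081792
Step 2: Re = 891.081792 / 1.60e-05
Step 3: Re = 5.5693e+07

5.5693e+07


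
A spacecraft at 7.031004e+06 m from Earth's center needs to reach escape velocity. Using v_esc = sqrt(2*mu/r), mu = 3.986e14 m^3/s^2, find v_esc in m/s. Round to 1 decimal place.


Step 1: 2*mu/r = 2 * 3.986e14 / 7.031004e+06 = 113383522.4671
Step 2: v_esc = sqrt(113383522.4671) = 10648.2 m/s

10648.2


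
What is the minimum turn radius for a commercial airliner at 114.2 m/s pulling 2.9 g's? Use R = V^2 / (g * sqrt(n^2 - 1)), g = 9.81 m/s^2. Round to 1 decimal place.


Step 1: V^2 = 114.2^2 = 13041.64
Step 2: n^2 - 1 = 2.9^2 - 1 = 7.41
Step 3: sqrt(7.41) = 2.722132
Step 4: R = 13041.64 / (9.81 * 2.722132) = 488.4 m

488.4


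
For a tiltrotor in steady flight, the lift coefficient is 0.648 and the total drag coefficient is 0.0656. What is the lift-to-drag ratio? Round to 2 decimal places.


Step 1: L/D = CL / CD = 0.648 / 0.0656
Step 2: L/D = 9.88

9.88


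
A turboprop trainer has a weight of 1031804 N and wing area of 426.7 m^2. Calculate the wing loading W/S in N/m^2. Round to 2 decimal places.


Step 1: Wing loading = W / S = 1031804 / 426.7
Step 2: Wing loading = 2418.10 N/m^2

2418.10


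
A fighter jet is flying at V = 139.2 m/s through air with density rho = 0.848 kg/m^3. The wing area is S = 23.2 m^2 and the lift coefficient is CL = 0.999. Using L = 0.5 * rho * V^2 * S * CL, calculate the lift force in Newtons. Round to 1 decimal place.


Step 1: Calculate dynamic pressure q = 0.5 * 0.848 * 139.2^2 = 0.5 * 0.848 * 19376.64 = 8215.6954 Pa
Step 2: Multiply by wing area and lift coefficient: L = 8215.6954 * 23.2 * 0.999
Step 3: L = 190604.1324 * 0.999 = 190413.5 N

190413.5


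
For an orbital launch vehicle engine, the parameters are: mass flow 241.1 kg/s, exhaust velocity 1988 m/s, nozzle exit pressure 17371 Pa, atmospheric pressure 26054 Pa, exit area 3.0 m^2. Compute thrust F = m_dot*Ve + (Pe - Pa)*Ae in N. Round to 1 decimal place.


Step 1: Momentum thrust = m_dot * Ve = 241.1 * 1988 = 479306.8 N
Step 2: Pressure thrust = (Pe - Pa) * Ae = (17371 - 26054) * 3.0 = -26049.0 N
Step 3: Total thrust F = 479306.8 + -26049.0 = 453257.8 N

453257.8


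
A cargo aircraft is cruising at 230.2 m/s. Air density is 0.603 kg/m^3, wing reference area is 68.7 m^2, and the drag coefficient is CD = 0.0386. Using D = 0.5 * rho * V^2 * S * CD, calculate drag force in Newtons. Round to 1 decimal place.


Step 1: Dynamic pressure q = 0.5 * 0.603 * 230.2^2 = 15977.1001 Pa
Step 2: Drag D = q * S * CD = 15977.1001 * 68.7 * 0.0386
Step 3: D = 42368.4 N

42368.4


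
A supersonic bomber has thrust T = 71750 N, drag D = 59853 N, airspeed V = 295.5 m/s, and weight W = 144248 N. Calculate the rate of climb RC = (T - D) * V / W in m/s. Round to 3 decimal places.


Step 1: Excess thrust = T - D = 71750 - 59853 = 11897 N
Step 2: Excess power = 11897 * 295.5 = 3515563.5 W
Step 3: RC = 3515563.5 / 144248 = 24.372 m/s

24.372


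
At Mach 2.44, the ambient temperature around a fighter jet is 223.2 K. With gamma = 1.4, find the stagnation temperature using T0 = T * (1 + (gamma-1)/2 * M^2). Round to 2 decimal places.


Step 1: (gamma-1)/2 = 0.2
Step 2: M^2 = 5.9536
Step 3: 1 + 0.2 * 5.9536 = 2.19072
Step 4: T0 = 223.2 * 2.19072 = 488.97 K

488.97


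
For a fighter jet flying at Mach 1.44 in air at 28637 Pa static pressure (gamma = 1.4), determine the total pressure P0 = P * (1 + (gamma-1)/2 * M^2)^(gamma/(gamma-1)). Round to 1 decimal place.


Step 1: (gamma-1)/2 * M^2 = 0.2 * 2.0736 = 0.41472
Step 2: 1 + 0.41472 = 1.41472
Step 3: Exponent gamma/(gamma-1) = 3.5
Step 4: P0 = 28637 * 1.41472^3.5 = 96443.8 Pa

96443.8


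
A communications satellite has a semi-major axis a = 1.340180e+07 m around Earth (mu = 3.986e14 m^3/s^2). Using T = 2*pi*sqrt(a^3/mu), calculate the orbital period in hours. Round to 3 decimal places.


Step 1: a^3 / mu = 2.407074e+21 / 3.986e14 = 6.038820e+06
Step 2: sqrt(6.038820e+06) = 2457.4011 s
Step 3: T = 2*pi * 2457.4011 = 15440.31 s
Step 4: T in hours = 15440.31 / 3600 = 4.289 hours

4.289


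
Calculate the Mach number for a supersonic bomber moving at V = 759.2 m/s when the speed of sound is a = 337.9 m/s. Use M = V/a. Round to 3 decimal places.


Step 1: M = V / a = 759.2 / 337.9
Step 2: M = 2.247

2.247


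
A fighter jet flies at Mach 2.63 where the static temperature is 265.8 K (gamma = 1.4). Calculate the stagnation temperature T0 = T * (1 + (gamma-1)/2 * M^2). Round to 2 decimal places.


Step 1: (gamma-1)/2 = 0.2
Step 2: M^2 = 6.9169
Step 3: 1 + 0.2 * 6.9169 = 2.38338
Step 4: T0 = 265.8 * 2.38338 = 633.50 K

633.50


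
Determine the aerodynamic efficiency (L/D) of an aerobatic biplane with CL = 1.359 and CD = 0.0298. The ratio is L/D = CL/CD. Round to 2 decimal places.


Step 1: L/D = CL / CD = 1.359 / 0.0298
Step 2: L/D = 45.60

45.60


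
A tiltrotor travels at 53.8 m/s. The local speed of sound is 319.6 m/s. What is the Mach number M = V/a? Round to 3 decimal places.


Step 1: M = V / a = 53.8 / 319.6
Step 2: M = 0.168

0.168


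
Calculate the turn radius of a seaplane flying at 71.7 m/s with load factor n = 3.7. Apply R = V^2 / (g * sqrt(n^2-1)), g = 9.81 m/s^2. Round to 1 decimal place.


Step 1: V^2 = 71.7^2 = 5140.89
Step 2: n^2 - 1 = 3.7^2 - 1 = 12.69
Step 3: sqrt(12.69) = 3.562303
Step 4: R = 5140.89 / (9.81 * 3.562303) = 147.1 m

147.1


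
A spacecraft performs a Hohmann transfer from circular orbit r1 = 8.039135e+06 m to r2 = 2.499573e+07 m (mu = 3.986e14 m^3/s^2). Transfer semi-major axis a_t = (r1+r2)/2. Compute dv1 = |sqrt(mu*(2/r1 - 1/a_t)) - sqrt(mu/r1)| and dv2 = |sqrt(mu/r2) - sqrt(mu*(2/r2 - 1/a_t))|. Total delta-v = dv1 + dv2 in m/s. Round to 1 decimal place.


Step 1: Transfer semi-major axis a_t = (8.039135e+06 + 2.499573e+07) / 2 = 1.651743e+07 m
Step 2: v1 (circular at r1) = sqrt(mu/r1) = 7041.48 m/s
Step 3: v_t1 = sqrt(mu*(2/r1 - 1/a_t)) = 8662.15 m/s
Step 4: dv1 = |8662.15 - 7041.48| = 1620.67 m/s
Step 5: v2 (circular at r2) = 3993.33 m/s, v_t2 = 2785.92 m/s
Step 6: dv2 = |3993.33 - 2785.92| = 1207.41 m/s
Step 7: Total delta-v = 1620.67 + 1207.41 = 2828.1 m/s

2828.1


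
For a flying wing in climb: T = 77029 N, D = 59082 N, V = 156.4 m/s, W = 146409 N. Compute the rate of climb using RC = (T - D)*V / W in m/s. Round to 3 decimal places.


Step 1: Excess thrust = T - D = 77029 - 59082 = 17947 N
Step 2: Excess power = 17947 * 156.4 = 2806910.8 W
Step 3: RC = 2806910.8 / 146409 = 19.172 m/s

19.172


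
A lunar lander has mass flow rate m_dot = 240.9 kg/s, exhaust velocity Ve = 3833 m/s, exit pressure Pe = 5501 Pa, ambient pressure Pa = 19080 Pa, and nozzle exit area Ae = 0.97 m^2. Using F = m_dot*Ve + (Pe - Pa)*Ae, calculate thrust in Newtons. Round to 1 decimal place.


Step 1: Momentum thrust = m_dot * Ve = 240.9 * 3833 = 923369.7 N
Step 2: Pressure thrust = (Pe - Pa) * Ae = (5501 - 19080) * 0.97 = -13171.63 N
Step 3: Total thrust F = 923369.7 + -13171.63 = 910198.1 N

910198.1


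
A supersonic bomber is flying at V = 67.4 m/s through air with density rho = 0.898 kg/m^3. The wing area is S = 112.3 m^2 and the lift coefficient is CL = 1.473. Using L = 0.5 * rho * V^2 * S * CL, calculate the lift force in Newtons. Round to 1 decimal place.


Step 1: Calculate dynamic pressure q = 0.5 * 0.898 * 67.4^2 = 0.5 * 0.898 * 4542.76 = 2039.6992 Pa
Step 2: Multiply by wing area and lift coefficient: L = 2039.6992 * 112.3 * 1.473
Step 3: L = 229058.2247 * 1.473 = 337402.8 N

337402.8


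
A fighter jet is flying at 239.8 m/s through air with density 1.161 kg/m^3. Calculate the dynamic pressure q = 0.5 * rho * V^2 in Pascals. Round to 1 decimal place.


Step 1: V^2 = 239.8^2 = 57504.04
Step 2: q = 0.5 * 1.161 * 57504.04
Step 3: q = 33381.1 Pa

33381.1


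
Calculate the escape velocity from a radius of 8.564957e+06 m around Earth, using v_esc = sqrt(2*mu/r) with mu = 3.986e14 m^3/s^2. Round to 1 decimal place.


Step 1: 2*mu/r = 2 * 3.986e14 / 8.564957e+06 = 93076941.3086
Step 2: v_esc = sqrt(93076941.3086) = 9647.6 m/s

9647.6


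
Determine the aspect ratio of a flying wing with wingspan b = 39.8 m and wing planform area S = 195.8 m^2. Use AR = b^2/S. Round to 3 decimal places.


Step 1: b^2 = 39.8^2 = 1584.04
Step 2: AR = 1584.04 / 195.8 = 8.090

8.090


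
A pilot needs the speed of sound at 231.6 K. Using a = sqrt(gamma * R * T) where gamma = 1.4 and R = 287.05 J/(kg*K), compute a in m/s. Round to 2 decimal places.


Step 1: gamma * R * T = 1.4 * 287.05 * 231.6 = 93073.092
Step 2: a = sqrt(93073.092) = 305.08 m/s

305.08


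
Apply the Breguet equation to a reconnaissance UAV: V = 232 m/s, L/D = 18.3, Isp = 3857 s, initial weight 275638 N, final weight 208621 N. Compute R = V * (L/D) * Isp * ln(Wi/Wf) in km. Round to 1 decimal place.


Step 1: Coefficient = V * (L/D) * Isp = 232 * 18.3 * 3857 = 16375279.2 m
Step 2: Wi/Wf = 275638 / 208621 = 1.321238
Step 3: ln(1.321238) = 0.278569
Step 4: R = 16375279.2 * 0.278569 = 4561648.5 m = 4561.6 km

4561.6


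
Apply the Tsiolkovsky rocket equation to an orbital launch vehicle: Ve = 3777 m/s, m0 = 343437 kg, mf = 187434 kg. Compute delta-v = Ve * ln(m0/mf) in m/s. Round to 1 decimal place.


Step 1: Mass ratio m0/mf = 343437 / 187434 = 1.832309
Step 2: ln(1.832309) = 0.605577
Step 3: delta-v = 3777 * 0.605577 = 2287.3 m/s

2287.3


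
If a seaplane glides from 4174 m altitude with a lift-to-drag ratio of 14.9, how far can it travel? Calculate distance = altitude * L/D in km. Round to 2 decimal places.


Step 1: Glide distance = altitude * L/D = 4174 * 14.9 = 62192.6 m
Step 2: Convert to km: 62192.6 / 1000 = 62.19 km

62.19


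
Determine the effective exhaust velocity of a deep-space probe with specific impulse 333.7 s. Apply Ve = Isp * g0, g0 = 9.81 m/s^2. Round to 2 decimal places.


Step 1: Ve = Isp * g0 = 333.7 * 9.81
Step 2: Ve = 3273.60 m/s

3273.60


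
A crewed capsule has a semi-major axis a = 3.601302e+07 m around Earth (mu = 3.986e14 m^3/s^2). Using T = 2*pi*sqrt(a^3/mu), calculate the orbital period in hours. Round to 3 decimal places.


Step 1: a^3 / mu = 4.670664e+22 / 3.986e14 = 1.171767e+08
Step 2: sqrt(1.171767e+08) = 10824.8196 s
Step 3: T = 2*pi * 10824.8196 = 68014.35 s
Step 4: T in hours = 68014.35 / 3600 = 18.893 hours

18.893


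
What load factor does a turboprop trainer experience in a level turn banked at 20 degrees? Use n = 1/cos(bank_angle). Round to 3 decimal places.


Step 1: Convert 20 degrees to radians = 0.349066
Step 2: cos(20 deg) = 0.939693
Step 3: n = 1 / 0.939693 = 1.064

1.064


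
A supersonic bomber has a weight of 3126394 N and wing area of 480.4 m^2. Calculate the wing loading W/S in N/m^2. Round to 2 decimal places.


Step 1: Wing loading = W / S = 3126394 / 480.4
Step 2: Wing loading = 6507.90 N/m^2

6507.90


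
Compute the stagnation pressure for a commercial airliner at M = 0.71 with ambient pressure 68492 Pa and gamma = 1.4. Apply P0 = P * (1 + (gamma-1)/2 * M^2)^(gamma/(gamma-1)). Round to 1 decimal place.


Step 1: (gamma-1)/2 * M^2 = 0.2 * 0.5041 = 0.10082
Step 2: 1 + 0.10082 = 1.10082
Step 3: Exponent gamma/(gamma-1) = 3.5
Step 4: P0 = 68492 * 1.10082^3.5 = 95862.1 Pa

95862.1


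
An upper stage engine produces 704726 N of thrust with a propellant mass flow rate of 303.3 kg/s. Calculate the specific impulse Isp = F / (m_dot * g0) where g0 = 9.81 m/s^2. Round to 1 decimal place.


Step 1: m_dot * g0 = 303.3 * 9.81 = 2975.37
Step 2: Isp = 704726 / 2975.37 = 236.9 s

236.9


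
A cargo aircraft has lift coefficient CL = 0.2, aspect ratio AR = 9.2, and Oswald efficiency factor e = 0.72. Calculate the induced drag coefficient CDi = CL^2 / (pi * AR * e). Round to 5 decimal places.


Step 1: CL^2 = 0.2^2 = 0.04
Step 2: pi * AR * e = 3.14159 * 9.2 * 0.72 = 20.80991
Step 3: CDi = 0.04 / 20.80991 = 0.00192

0.00192


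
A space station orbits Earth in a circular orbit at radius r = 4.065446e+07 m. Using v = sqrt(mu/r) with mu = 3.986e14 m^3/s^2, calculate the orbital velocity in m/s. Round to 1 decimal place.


Step 1: mu / r = 3.986e14 / 4.065446e+07 = 9804582.3263
Step 2: v = sqrt(9804582.3263) = 3131.2 m/s

3131.2


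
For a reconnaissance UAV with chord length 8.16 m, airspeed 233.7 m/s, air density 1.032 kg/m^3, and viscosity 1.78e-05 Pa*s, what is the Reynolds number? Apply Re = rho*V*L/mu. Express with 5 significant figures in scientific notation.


Step 1: Numerator = rho * V * L = 1.032 * 233.7 * 8.16 = 1968.015744
Step 2: Re = 1968.015744 / 1.78e-05
Step 3: Re = 1.1056e+08

1.1056e+08


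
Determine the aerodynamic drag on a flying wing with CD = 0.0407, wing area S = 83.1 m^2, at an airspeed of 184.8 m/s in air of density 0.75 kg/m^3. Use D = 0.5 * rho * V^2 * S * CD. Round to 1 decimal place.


Step 1: Dynamic pressure q = 0.5 * 0.75 * 184.8^2 = 12806.64 Pa
Step 2: Drag D = q * S * CD = 12806.64 * 83.1 * 0.0407
Step 3: D = 43314.2 N

43314.2


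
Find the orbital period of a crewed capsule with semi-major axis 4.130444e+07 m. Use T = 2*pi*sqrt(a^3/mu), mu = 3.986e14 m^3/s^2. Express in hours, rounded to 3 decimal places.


Step 1: a^3 / mu = 7.046772e+22 / 3.986e14 = 1.767881e+08
Step 2: sqrt(1.767881e+08) = 13296.167 s
Step 3: T = 2*pi * 13296.167 = 83542.28 s
Step 4: T in hours = 83542.28 / 3600 = 23.206 hours

23.206


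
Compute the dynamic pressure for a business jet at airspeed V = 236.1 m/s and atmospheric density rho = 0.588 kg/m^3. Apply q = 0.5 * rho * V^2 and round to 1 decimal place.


Step 1: V^2 = 236.1^2 = 55743.21
Step 2: q = 0.5 * 0.588 * 55743.21
Step 3: q = 16388.5 Pa

16388.5


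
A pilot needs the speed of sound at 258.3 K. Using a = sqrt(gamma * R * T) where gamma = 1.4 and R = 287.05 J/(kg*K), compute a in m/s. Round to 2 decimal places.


Step 1: gamma * R * T = 1.4 * 287.05 * 258.3 = 103803.021
Step 2: a = sqrt(103803.021) = 322.18 m/s

322.18


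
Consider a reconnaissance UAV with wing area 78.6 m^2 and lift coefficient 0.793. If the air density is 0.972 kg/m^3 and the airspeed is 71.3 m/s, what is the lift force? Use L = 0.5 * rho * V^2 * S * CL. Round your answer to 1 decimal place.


Step 1: Calculate dynamic pressure q = 0.5 * 0.972 * 71.3^2 = 0.5 * 0.972 * 5083.69 = 2470.6733 Pa
Step 2: Multiply by wing area and lift coefficient: L = 2470.6733 * 78.6 * 0.793
Step 3: L = 194194.9245 * 0.793 = 153996.6 N

153996.6


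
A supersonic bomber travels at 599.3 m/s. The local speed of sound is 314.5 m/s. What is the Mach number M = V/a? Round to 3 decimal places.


Step 1: M = V / a = 599.3 / 314.5
Step 2: M = 1.906

1.906


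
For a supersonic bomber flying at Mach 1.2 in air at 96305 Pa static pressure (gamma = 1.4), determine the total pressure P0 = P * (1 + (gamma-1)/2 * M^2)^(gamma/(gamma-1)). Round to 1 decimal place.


Step 1: (gamma-1)/2 * M^2 = 0.2 * 1.44 = 0.288
Step 2: 1 + 0.288 = 1.288
Step 3: Exponent gamma/(gamma-1) = 3.5
Step 4: P0 = 96305 * 1.288^3.5 = 233536.3 Pa

233536.3


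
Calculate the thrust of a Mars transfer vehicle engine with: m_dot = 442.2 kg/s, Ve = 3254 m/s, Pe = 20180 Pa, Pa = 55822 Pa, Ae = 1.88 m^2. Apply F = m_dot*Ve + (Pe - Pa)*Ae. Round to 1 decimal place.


Step 1: Momentum thrust = m_dot * Ve = 442.2 * 3254 = 1438918.8 N
Step 2: Pressure thrust = (Pe - Pa) * Ae = (20180 - 55822) * 1.88 = -67006.96 N
Step 3: Total thrust F = 1438918.8 + -67006.96 = 1371911.8 N

1371911.8


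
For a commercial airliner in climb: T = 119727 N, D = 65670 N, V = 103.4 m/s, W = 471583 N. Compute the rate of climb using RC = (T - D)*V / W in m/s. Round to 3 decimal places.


Step 1: Excess thrust = T - D = 119727 - 65670 = 54057 N
Step 2: Excess power = 54057 * 103.4 = 5589493.8 W
Step 3: RC = 5589493.8 / 471583 = 11.853 m/s

11.853


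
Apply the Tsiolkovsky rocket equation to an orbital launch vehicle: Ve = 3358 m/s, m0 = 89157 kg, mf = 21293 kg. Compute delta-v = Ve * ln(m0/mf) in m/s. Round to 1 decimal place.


Step 1: Mass ratio m0/mf = 89157 / 21293 = 4.187151
Step 2: ln(4.187151) = 1.43202
Step 3: delta-v = 3358 * 1.43202 = 4808.7 m/s

4808.7


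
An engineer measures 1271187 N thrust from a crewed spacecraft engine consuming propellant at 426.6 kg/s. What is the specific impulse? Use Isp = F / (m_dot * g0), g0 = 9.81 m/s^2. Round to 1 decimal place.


Step 1: m_dot * g0 = 426.6 * 9.81 = 4184.95
Step 2: Isp = 1271187 / 4184.95 = 303.8 s

303.8


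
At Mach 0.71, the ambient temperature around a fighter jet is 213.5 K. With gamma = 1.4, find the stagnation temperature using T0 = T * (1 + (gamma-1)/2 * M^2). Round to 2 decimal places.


Step 1: (gamma-1)/2 = 0.2
Step 2: M^2 = 0.5041
Step 3: 1 + 0.2 * 0.5041 = 1.10082
Step 4: T0 = 213.5 * 1.10082 = 235.03 K

235.03


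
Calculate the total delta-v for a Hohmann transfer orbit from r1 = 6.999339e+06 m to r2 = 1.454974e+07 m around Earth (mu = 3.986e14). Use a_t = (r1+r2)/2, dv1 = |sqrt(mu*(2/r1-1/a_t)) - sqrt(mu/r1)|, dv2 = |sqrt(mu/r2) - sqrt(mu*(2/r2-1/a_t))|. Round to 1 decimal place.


Step 1: Transfer semi-major axis a_t = (6.999339e+06 + 1.454974e+07) / 2 = 1.077454e+07 m
Step 2: v1 (circular at r1) = sqrt(mu/r1) = 7546.41 m/s
Step 3: v_t1 = sqrt(mu*(2/r1 - 1/a_t)) = 8769.37 m/s
Step 4: dv1 = |8769.37 - 7546.41| = 1222.96 m/s
Step 5: v2 (circular at r2) = 5234.09 m/s, v_t2 = 4218.62 m/s
Step 6: dv2 = |5234.09 - 4218.62| = 1015.47 m/s
Step 7: Total delta-v = 1222.96 + 1015.47 = 2238.4 m/s

2238.4


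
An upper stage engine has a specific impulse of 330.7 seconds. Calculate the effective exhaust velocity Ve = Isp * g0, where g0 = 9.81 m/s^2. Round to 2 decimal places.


Step 1: Ve = Isp * g0 = 330.7 * 9.81
Step 2: Ve = 3244.17 m/s

3244.17


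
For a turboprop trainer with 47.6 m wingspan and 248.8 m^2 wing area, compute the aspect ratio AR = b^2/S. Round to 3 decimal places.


Step 1: b^2 = 47.6^2 = 2265.76
Step 2: AR = 2265.76 / 248.8 = 9.107

9.107


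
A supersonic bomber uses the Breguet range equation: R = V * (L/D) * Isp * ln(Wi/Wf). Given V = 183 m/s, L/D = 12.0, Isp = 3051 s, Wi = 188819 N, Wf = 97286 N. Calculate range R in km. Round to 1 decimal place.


Step 1: Coefficient = V * (L/D) * Isp = 183 * 12.0 * 3051 = 6699996.0 m
Step 2: Wi/Wf = 188819 / 97286 = 1.940865
Step 3: ln(1.940865) = 0.663134
Step 4: R = 6699996.0 * 0.663134 = 4442993.7 m = 4443.0 km

4443.0


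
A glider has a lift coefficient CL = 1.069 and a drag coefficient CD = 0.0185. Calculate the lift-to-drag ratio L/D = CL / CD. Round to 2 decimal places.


Step 1: L/D = CL / CD = 1.069 / 0.0185
Step 2: L/D = 57.78

57.78


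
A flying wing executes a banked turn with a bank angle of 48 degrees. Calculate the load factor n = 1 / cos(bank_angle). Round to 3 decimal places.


Step 1: Convert 48 degrees to radians = 0.837758
Step 2: cos(48 deg) = 0.669131
Step 3: n = 1 / 0.669131 = 1.494

1.494


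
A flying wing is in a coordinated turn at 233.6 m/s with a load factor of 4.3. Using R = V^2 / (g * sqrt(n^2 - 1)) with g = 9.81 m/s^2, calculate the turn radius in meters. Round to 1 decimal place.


Step 1: V^2 = 233.6^2 = 54568.96
Step 2: n^2 - 1 = 4.3^2 - 1 = 17.49
Step 3: sqrt(17.49) = 4.182105
Step 4: R = 54568.96 / (9.81 * 4.182105) = 1330.1 m

1330.1


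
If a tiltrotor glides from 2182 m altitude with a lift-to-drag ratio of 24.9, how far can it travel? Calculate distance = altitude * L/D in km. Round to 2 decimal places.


Step 1: Glide distance = altitude * L/D = 2182 * 24.9 = 54331.8 m
Step 2: Convert to km: 54331.8 / 1000 = 54.33 km

54.33


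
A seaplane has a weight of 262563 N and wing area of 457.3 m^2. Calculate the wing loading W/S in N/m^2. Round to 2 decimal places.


Step 1: Wing loading = W / S = 262563 / 457.3
Step 2: Wing loading = 574.16 N/m^2

574.16


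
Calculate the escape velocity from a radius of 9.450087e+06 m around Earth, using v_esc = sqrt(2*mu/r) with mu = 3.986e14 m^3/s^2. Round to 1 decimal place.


Step 1: 2*mu/r = 2 * 3.986e14 / 9.450087e+06 = 84359011.7213
Step 2: v_esc = sqrt(84359011.7213) = 9184.7 m/s

9184.7


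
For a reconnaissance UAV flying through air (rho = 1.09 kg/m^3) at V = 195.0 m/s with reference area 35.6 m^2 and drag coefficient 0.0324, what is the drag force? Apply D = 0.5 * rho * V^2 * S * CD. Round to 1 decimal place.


Step 1: Dynamic pressure q = 0.5 * 1.09 * 195.0^2 = 20723.625 Pa
Step 2: Drag D = q * S * CD = 20723.625 * 35.6 * 0.0324
Step 3: D = 23903.5 N

23903.5


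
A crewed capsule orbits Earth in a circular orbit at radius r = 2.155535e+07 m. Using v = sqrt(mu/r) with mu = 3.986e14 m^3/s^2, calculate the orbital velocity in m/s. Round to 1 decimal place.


Step 1: mu / r = 3.986e14 / 2.155535e+07 = 18491928.9179
Step 2: v = sqrt(18491928.9179) = 4300.2 m/s

4300.2


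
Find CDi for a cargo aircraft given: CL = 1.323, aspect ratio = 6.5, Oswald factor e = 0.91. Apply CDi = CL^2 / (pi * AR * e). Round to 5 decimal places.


Step 1: CL^2 = 1.323^2 = 1.750329
Step 2: pi * AR * e = 3.14159 * 6.5 * 0.91 = 18.582521
Step 3: CDi = 1.750329 / 18.582521 = 0.09419

0.09419


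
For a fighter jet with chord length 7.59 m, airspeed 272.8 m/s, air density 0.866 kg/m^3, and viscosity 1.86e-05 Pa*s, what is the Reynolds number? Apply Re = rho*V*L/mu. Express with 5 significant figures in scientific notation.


Step 1: Numerator = rho * V * L = 0.866 * 272.8 * 7.59 = 1793.098032
Step 2: Re = 1793.098032 / 1.86e-05
Step 3: Re = 9.6403e+07

9.6403e+07


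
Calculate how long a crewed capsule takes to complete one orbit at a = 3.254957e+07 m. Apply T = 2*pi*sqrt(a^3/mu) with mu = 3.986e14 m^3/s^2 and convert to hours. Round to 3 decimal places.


Step 1: a^3 / mu = 3.448544e+22 / 3.986e14 = 8.651641e+07
Step 2: sqrt(8.651641e+07) = 9301.4196 s
Step 3: T = 2*pi * 9301.4196 = 58442.54 s
Step 4: T in hours = 58442.54 / 3600 = 16.234 hours

16.234


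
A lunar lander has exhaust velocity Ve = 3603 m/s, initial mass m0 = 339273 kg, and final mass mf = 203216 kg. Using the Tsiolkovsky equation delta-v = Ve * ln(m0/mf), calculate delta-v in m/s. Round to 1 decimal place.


Step 1: Mass ratio m0/mf = 339273 / 203216 = 1.669519
Step 2: ln(1.669519) = 0.512536
Step 3: delta-v = 3603 * 0.512536 = 1846.7 m/s

1846.7


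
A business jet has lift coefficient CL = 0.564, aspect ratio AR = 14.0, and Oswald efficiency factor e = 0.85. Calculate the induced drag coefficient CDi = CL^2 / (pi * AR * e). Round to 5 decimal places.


Step 1: CL^2 = 0.564^2 = 0.318096
Step 2: pi * AR * e = 3.14159 * 14.0 * 0.85 = 37.384953
Step 3: CDi = 0.318096 / 37.384953 = 0.00851

0.00851


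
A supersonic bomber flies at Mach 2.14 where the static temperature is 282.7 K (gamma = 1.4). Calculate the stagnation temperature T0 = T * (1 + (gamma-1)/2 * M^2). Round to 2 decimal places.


Step 1: (gamma-1)/2 = 0.2
Step 2: M^2 = 4.5796
Step 3: 1 + 0.2 * 4.5796 = 1.91592
Step 4: T0 = 282.7 * 1.91592 = 541.63 K

541.63


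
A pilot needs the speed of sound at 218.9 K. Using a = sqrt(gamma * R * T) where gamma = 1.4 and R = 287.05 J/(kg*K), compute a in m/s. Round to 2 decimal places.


Step 1: gamma * R * T = 1.4 * 287.05 * 218.9 = 87969.343
Step 2: a = sqrt(87969.343) = 296.60 m/s

296.60


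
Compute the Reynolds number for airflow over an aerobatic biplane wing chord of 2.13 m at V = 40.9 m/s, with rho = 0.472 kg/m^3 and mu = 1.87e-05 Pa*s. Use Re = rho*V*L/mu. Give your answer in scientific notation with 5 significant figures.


Step 1: Numerator = rho * V * L = 0.472 * 40.9 * 2.13 = 41.119224
Step 2: Re = 41.119224 / 1.87e-05
Step 3: Re = 2.1989e+06

2.1989e+06


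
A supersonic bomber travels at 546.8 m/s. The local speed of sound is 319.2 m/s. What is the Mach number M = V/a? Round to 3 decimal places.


Step 1: M = V / a = 546.8 / 319.2
Step 2: M = 1.713

1.713


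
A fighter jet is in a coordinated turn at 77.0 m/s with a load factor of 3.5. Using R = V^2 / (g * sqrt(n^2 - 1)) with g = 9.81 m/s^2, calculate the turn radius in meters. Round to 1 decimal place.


Step 1: V^2 = 77.0^2 = 5929.0
Step 2: n^2 - 1 = 3.5^2 - 1 = 11.25
Step 3: sqrt(11.25) = 3.354102
Step 4: R = 5929.0 / (9.81 * 3.354102) = 180.2 m

180.2


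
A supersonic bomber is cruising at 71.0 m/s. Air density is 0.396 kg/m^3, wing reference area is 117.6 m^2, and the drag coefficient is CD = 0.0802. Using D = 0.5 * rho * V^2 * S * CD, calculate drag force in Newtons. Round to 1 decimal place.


Step 1: Dynamic pressure q = 0.5 * 0.396 * 71.0^2 = 998.118 Pa
Step 2: Drag D = q * S * CD = 998.118 * 117.6 * 0.0802
Step 3: D = 9413.8 N

9413.8


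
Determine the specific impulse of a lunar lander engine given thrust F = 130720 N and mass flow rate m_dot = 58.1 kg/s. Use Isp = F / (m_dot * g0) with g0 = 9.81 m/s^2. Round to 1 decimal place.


Step 1: m_dot * g0 = 58.1 * 9.81 = 569.96
Step 2: Isp = 130720 / 569.96 = 229.3 s

229.3


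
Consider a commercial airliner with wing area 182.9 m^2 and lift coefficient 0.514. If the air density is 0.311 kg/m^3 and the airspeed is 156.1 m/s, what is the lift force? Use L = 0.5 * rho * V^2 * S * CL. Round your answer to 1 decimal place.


Step 1: Calculate dynamic pressure q = 0.5 * 0.311 * 156.1^2 = 0.5 * 0.311 * 24367.21 = 3789.1012 Pa
Step 2: Multiply by wing area and lift coefficient: L = 3789.1012 * 182.9 * 0.514
Step 3: L = 693026.6012 * 0.514 = 356215.7 N

356215.7


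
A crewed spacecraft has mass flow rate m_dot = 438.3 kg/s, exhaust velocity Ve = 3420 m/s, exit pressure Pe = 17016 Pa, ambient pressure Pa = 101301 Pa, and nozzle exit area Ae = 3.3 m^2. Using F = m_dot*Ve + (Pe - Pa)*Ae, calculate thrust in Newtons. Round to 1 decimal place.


Step 1: Momentum thrust = m_dot * Ve = 438.3 * 3420 = 1498986.0 N
Step 2: Pressure thrust = (Pe - Pa) * Ae = (17016 - 101301) * 3.3 = -278140.5 N
Step 3: Total thrust F = 1498986.0 + -278140.5 = 1220845.5 N

1220845.5


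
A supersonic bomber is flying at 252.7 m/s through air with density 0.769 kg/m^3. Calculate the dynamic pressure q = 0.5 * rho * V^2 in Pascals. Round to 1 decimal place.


Step 1: V^2 = 252.7^2 = 63857.29
Step 2: q = 0.5 * 0.769 * 63857.29
Step 3: q = 24553.1 Pa

24553.1


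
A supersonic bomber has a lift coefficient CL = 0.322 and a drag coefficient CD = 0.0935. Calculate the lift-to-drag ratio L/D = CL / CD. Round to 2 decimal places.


Step 1: L/D = CL / CD = 0.322 / 0.0935
Step 2: L/D = 3.44

3.44


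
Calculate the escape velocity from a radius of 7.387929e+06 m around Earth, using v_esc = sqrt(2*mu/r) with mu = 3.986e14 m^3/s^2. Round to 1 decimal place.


Step 1: 2*mu/r = 2 * 3.986e14 / 7.387929e+06 = 107905747.3346
Step 2: v_esc = sqrt(107905747.3346) = 10387.8 m/s

10387.8


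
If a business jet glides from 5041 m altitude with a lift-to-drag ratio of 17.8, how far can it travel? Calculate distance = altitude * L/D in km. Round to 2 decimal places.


Step 1: Glide distance = altitude * L/D = 5041 * 17.8 = 89729.8 m
Step 2: Convert to km: 89729.8 / 1000 = 89.73 km

89.73


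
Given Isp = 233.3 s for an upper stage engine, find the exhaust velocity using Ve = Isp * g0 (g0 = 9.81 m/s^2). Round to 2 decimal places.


Step 1: Ve = Isp * g0 = 233.3 * 9.81
Step 2: Ve = 2288.67 m/s

2288.67


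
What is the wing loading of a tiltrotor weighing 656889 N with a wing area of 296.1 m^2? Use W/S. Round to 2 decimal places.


Step 1: Wing loading = W / S = 656889 / 296.1
Step 2: Wing loading = 2218.47 N/m^2

2218.47
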